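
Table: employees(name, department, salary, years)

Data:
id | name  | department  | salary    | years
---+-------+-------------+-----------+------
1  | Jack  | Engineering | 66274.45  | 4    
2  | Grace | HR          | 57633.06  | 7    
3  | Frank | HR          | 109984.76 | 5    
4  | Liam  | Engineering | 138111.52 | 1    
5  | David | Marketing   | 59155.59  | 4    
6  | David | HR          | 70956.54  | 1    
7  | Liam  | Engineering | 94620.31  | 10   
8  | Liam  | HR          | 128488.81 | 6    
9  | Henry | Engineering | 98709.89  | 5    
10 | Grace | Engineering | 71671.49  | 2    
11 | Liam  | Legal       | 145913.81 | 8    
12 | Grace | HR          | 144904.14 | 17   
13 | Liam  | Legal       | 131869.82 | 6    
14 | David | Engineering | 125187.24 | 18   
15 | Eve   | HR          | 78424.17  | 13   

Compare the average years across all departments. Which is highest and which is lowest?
SELECT department, AVG(years)
FROM employees
GROUP BY department
ORDER BY AVG(years)

All groups:
  Marketing: 4.00
  Engineering: 6.67
  Legal: 7.00
  HR: 8.17

Highest: HR (8.17)
Lowest: Marketing (4.00)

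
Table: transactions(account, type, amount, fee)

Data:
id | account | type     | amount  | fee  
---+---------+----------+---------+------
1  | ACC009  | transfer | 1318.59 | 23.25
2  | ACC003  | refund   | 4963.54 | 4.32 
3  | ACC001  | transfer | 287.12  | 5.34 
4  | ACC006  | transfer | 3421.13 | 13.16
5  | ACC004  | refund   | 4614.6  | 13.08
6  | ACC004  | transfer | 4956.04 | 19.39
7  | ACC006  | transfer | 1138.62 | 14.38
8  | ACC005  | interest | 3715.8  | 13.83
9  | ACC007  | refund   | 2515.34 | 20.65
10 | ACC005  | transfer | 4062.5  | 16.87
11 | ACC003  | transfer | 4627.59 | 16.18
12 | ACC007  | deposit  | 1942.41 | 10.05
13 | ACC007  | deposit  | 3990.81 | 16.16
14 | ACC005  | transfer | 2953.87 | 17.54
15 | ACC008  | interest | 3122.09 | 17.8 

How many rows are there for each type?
SELECT type, COUNT(*) as count
FROM transactions
GROUP BY type

Result:
  deposit: 2
  interest: 2
  refund: 3
  transfer: 8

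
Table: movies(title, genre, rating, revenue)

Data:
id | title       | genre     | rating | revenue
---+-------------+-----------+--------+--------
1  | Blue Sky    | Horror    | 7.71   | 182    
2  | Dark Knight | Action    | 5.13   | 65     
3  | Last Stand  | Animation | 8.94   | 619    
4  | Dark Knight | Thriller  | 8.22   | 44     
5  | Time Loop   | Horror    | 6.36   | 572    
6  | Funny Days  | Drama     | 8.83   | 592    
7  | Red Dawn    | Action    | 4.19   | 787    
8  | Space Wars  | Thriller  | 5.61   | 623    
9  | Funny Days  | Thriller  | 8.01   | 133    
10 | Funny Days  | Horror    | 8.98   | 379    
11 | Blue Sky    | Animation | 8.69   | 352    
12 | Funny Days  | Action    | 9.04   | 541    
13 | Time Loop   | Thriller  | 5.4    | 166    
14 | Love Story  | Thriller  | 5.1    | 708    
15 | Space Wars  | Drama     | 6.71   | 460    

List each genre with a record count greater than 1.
SELECT genre, COUNT(*) as cnt
FROM movies
GROUP BY genre
HAVING COUNT(*) > 1

Result:
  Action: 3
  Animation: 2
  Drama: 2
  Horror: 3
  Thriller: 5

Note: HAVING filters groups after aggregation, WHERE filters rows before.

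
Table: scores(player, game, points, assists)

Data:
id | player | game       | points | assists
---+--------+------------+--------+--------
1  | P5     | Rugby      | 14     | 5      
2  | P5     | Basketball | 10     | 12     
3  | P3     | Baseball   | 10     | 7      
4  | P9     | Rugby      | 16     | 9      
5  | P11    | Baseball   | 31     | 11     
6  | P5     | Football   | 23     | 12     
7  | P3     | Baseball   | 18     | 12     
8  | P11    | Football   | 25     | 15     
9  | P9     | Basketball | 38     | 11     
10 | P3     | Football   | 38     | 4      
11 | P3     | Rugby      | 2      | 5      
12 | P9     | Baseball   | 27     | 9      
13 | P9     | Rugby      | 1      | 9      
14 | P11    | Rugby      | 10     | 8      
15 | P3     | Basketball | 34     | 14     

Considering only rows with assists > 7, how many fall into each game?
SELECT game, COUNT(*)
FROM scores
WHERE assists > 7
GROUP BY game

Note: WHERE filters rows before grouping.

Result:
  Baseball: 3
  Basketball: 3
  Football: 2
  Rugby: 3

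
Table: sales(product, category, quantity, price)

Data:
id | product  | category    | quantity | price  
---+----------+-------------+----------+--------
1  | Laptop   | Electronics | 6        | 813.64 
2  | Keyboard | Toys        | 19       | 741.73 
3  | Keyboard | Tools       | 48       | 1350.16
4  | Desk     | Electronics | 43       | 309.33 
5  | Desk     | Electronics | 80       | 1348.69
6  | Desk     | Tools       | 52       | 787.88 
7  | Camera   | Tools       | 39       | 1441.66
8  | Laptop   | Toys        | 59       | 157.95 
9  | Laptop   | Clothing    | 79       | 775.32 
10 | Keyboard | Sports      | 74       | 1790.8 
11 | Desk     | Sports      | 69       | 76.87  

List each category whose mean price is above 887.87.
SELECT category, AVG(price)
FROM sales
GROUP BY category
HAVING AVG(price) > 887.87

Result:
  Sports: avg=933.84
  Tools: avg=1193.23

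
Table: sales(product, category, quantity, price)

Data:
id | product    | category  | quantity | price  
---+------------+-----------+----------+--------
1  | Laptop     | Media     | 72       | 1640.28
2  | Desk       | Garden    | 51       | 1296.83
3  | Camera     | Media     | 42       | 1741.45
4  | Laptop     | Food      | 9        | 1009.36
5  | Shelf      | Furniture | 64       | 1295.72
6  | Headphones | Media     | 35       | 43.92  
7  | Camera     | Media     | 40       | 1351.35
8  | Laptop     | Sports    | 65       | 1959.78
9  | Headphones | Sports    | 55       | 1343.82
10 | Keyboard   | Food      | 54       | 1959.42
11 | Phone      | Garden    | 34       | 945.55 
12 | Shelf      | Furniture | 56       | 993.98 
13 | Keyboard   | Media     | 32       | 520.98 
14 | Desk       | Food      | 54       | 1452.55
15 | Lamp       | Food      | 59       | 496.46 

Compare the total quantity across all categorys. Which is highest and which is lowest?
SELECT category, SUM(quantity)
FROM sales
GROUP BY category
ORDER BY SUM(quantity)

All groups:
  Garden: 85
  Furniture: 120
  Sports: 120
  Food: 176
  Media: 221

Highest: Media (221)
Lowest: Garden (85)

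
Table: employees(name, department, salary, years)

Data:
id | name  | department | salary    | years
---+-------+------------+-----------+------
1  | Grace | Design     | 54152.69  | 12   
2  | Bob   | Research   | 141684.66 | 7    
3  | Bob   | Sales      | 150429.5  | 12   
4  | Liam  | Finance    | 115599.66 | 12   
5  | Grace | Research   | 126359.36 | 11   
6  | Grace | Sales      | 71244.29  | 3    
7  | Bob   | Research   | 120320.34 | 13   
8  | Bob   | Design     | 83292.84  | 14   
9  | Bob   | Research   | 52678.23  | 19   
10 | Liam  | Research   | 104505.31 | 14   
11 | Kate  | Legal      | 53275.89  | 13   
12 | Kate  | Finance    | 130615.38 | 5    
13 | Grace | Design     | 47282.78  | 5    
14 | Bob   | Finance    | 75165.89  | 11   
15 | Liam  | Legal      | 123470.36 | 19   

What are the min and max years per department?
SELECT department, MIN(years), MAX(years)
FROM employees
GROUP BY department

Result:
  Design: min=5, max=14
  Finance: min=5, max=12
  Legal: min=13, max=19
  Research: min=7, max=19
  Sales: min=3, max=12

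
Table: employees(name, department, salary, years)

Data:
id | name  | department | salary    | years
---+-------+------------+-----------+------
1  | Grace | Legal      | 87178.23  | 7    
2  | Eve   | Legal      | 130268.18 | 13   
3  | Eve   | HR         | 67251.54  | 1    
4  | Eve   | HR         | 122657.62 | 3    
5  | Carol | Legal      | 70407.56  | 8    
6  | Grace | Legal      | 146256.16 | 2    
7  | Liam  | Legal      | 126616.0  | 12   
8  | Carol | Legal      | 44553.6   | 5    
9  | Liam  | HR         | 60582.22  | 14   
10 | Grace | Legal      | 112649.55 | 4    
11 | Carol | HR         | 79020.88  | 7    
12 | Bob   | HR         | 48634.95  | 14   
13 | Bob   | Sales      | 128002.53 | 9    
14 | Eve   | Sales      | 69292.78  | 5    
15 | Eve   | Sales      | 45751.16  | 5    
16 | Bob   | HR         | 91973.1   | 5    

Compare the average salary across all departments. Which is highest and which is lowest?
SELECT department, AVG(salary)
FROM employees
GROUP BY department
ORDER BY AVG(salary)

All groups:
  HR: 78353.39
  Sales: 81015.49
  Legal: 102561.33

Highest: Legal (102561.33)
Lowest: HR (78353.39)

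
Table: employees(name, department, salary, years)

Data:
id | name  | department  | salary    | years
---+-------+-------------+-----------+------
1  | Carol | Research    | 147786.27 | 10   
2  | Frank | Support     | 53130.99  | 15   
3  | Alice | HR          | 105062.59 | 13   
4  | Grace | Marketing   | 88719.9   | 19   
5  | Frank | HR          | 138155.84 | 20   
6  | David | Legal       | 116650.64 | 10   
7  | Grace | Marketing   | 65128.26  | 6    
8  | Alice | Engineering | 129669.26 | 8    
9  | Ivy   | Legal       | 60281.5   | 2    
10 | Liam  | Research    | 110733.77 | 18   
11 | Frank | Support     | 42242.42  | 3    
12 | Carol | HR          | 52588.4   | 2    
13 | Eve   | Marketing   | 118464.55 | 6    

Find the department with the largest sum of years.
SELECT department, SUM(years) as val
FROM employees
GROUP BY department
ORDER BY val DESC
LIMIT 1

Result: HR with sum(years) = 35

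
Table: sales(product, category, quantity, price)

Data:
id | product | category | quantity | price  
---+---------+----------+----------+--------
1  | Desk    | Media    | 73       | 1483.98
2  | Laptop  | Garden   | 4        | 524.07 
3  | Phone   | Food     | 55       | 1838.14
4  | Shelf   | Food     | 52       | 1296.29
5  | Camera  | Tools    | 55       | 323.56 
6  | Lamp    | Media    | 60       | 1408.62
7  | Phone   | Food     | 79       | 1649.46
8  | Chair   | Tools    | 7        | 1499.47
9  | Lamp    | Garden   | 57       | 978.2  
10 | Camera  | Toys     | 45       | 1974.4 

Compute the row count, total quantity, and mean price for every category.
SELECT category,
       COUNT(*) as cnt,
       SUM(quantity) as total_quantity,
       AVG(price) as avg_price
FROM sales
GROUP BY category

Result:
  Food: 3 records, 186 total quantity, 1594.63 avg price
  Garden: 2 records, 61 total quantity, 751.14 avg price
  Media: 2 records, 133 total quantity, 1446.30 avg price
  Tools: 2 records, 62 total quantity, 911.52 avg price
  Toys: 1 records, 45 total quantity, 1974.40 avg price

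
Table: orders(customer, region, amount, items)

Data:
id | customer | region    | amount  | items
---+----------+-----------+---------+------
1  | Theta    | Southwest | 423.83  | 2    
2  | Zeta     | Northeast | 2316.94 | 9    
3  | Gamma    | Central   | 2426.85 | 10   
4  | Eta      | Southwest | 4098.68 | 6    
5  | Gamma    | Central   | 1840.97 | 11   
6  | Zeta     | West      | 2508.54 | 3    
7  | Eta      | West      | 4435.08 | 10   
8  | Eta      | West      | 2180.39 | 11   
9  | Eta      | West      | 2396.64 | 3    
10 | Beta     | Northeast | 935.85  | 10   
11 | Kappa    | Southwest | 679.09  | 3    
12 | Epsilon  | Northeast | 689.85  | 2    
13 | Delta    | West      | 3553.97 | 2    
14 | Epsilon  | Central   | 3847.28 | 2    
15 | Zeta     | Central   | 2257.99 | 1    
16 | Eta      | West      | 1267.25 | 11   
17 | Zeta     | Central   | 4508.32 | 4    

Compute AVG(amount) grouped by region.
SELECT region, AVG(amount) as result
FROM orders
GROUP BY region

Result:
  Central: 2976.28
  Northeast: 1314.21
  Southwest: 1733.87
  West: 2723.65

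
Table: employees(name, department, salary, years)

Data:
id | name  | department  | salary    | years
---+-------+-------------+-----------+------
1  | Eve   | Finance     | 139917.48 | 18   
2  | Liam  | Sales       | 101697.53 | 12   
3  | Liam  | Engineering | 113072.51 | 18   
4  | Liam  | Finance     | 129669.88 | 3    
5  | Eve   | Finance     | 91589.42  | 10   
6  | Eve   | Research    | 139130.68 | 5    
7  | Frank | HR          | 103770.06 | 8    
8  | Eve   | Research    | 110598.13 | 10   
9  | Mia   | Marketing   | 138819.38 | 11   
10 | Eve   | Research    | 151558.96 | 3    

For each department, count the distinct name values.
SELECT department, COUNT(DISTINCT name)
FROM employees
GROUP BY department

Result:
  Engineering: 1 distinct
  Finance: 2 distinct
  HR: 1 distinct
  Marketing: 1 distinct
  Research: 1 distinct
  Sales: 1 distinct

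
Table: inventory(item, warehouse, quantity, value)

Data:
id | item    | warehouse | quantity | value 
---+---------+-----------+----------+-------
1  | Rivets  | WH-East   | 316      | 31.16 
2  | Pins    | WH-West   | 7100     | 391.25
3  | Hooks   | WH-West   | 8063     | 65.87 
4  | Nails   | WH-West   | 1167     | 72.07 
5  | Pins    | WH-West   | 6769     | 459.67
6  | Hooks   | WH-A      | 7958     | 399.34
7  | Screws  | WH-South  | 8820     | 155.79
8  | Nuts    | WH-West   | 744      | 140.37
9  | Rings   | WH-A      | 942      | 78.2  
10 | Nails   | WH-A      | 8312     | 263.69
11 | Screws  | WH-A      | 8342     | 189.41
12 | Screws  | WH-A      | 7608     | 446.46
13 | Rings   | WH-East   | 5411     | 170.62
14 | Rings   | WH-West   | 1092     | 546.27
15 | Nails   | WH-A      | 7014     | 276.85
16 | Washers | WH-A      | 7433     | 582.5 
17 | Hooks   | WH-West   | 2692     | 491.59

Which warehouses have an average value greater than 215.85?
SELECT warehouse, AVG(value)
FROM inventory
GROUP BY warehouse
HAVING AVG(value) > 215.85

Result:
  WH-A: avg=319.49
  WH-West: avg=309.58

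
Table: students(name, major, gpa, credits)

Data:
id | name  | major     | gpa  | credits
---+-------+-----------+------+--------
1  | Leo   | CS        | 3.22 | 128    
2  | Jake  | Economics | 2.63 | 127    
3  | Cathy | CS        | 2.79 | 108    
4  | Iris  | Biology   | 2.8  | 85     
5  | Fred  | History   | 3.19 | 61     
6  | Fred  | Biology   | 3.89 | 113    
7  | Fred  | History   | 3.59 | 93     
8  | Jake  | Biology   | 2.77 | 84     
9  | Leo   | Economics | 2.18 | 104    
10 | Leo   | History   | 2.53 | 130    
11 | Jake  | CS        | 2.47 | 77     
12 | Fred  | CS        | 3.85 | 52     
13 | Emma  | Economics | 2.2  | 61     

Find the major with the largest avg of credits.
SELECT major, AVG(credits) as val
FROM students
GROUP BY major
ORDER BY val DESC
LIMIT 1

Result: Economics with avg(credits) = 97.33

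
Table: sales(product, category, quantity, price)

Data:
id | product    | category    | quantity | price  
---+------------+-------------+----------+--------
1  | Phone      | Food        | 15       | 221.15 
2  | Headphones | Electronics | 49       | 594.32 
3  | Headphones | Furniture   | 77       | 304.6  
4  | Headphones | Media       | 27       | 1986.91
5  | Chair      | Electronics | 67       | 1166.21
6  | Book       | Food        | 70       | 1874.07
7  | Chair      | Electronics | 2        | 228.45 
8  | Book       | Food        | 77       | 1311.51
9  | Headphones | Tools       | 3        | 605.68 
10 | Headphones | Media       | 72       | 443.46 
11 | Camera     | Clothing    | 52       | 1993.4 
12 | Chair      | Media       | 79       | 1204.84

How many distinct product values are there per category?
SELECT category, COUNT(DISTINCT product)
FROM sales
GROUP BY category

Result:
  Clothing: 1 distinct
  Electronics: 2 distinct
  Food: 2 distinct
  Furniture: 1 distinct
  Media: 2 distinct
  Tools: 1 distinct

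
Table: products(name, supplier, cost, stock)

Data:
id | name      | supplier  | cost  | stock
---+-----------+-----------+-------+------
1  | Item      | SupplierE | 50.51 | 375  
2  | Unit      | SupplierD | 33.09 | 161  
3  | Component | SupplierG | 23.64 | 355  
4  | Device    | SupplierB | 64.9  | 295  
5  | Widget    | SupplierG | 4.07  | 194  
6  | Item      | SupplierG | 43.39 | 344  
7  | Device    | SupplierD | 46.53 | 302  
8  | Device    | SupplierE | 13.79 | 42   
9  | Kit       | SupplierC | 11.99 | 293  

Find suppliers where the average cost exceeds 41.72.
SELECT supplier, AVG(cost)
FROM products
GROUP BY supplier
HAVING AVG(cost) > 41.72

Result:
  SupplierB: avg=64.90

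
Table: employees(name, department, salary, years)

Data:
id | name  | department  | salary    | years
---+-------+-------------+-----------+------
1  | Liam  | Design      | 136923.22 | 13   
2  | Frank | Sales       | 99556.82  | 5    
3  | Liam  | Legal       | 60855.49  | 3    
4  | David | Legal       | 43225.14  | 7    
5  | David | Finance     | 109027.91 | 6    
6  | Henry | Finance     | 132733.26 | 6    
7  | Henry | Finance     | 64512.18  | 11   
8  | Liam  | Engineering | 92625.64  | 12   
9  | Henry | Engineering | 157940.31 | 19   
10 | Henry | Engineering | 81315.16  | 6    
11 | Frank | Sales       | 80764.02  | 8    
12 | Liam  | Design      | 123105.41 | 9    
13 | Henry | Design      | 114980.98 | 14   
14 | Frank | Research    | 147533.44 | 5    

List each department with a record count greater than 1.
SELECT department, COUNT(*) as cnt
FROM employees
GROUP BY department
HAVING COUNT(*) > 1

Result:
  Design: 3
  Engineering: 3
  Finance: 3
  Legal: 2
  Sales: 2

Note: HAVING filters groups after aggregation, WHERE filters rows before.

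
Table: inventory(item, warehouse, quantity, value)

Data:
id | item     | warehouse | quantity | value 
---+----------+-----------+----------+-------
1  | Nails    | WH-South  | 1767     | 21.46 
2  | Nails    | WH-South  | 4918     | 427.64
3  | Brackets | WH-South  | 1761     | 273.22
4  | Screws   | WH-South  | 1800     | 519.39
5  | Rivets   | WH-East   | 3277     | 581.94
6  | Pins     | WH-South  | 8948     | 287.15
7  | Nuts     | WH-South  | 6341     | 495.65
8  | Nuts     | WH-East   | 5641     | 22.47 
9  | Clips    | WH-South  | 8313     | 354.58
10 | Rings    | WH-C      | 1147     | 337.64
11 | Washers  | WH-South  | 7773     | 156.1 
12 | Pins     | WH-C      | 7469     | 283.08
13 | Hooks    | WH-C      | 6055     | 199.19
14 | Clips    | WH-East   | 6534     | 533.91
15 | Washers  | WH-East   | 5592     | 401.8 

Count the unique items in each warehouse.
SELECT warehouse, COUNT(DISTINCT item)
FROM inventory
GROUP BY warehouse

Result:
  WH-C: 3 distinct
  WH-East: 4 distinct
  WH-South: 7 distinct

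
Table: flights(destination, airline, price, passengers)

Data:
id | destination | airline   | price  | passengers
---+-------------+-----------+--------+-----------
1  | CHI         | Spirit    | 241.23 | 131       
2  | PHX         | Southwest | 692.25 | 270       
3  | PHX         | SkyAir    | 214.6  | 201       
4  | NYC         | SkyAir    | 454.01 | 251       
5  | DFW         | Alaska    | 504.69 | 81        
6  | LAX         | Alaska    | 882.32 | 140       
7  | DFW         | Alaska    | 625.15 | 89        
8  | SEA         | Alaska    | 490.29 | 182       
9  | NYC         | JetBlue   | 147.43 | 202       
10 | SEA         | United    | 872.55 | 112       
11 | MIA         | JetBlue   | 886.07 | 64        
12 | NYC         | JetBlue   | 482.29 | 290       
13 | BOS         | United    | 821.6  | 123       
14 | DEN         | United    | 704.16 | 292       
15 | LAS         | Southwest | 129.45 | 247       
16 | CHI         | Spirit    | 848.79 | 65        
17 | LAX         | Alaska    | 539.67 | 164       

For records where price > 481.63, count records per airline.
SELECT airline, COUNT(*)
FROM flights
WHERE price > 481.63
GROUP BY airline

Note: WHERE filters rows before grouping.

Result:
  Alaska: 5
  JetBlue: 2
  Southwest: 1
  Spirit: 1
  United: 3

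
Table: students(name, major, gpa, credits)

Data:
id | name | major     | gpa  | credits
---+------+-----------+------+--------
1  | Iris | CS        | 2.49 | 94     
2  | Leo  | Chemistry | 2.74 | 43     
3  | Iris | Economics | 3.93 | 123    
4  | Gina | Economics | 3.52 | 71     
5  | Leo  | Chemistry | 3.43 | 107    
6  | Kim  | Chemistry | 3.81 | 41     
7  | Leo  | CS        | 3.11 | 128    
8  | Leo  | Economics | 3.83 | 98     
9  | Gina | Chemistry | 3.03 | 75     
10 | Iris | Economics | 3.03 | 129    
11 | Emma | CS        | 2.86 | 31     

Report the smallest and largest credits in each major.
SELECT major, MIN(credits), MAX(credits)
FROM students
GROUP BY major

Result:
  CS: min=31, max=128
  Chemistry: min=41, max=107
  Economics: min=71, max=129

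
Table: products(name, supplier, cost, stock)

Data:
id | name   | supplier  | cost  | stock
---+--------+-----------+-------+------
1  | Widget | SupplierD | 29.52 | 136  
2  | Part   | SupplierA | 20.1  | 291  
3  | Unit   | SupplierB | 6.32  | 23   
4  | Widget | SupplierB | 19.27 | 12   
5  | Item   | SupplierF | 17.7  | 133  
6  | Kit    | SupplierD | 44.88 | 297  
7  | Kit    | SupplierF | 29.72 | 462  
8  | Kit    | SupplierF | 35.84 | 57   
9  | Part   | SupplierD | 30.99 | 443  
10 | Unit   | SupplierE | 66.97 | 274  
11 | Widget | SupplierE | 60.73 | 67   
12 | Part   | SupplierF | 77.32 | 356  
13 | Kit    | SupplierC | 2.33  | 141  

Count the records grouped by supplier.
SELECT supplier, COUNT(*) as count
FROM products
GROUP BY supplier

Result:
  SupplierA: 1
  SupplierB: 2
  SupplierC: 1
  SupplierD: 3
  SupplierE: 2
  SupplierF: 4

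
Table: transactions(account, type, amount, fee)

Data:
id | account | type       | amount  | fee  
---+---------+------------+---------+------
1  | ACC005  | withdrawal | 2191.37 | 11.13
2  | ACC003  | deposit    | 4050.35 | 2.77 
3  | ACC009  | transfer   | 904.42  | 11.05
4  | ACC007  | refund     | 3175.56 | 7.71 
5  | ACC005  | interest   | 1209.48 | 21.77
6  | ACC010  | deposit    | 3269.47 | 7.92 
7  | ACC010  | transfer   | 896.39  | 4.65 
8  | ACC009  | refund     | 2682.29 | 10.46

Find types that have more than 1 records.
SELECT type, COUNT(*) as cnt
FROM transactions
GROUP BY type
HAVING COUNT(*) > 1

Result:
  deposit: 2
  refund: 2
  transfer: 2

Note: HAVING filters groups after aggregation, WHERE filters rows before.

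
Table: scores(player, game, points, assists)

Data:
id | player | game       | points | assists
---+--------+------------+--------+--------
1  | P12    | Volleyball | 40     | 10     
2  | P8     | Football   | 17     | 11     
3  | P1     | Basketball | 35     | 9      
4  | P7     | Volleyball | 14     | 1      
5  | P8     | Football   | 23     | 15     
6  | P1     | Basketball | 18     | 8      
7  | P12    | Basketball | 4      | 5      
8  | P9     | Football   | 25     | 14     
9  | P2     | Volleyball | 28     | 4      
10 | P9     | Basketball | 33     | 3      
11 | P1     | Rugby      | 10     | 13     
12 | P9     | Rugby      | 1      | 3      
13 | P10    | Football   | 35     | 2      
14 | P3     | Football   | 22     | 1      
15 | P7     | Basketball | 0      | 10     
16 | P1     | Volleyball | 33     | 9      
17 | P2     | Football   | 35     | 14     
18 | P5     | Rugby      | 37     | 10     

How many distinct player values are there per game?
SELECT game, COUNT(DISTINCT player)
FROM scores
GROUP BY game

Result:
  Basketball: 4 distinct
  Football: 5 distinct
  Rugby: 3 distinct
  Volleyball: 4 distinct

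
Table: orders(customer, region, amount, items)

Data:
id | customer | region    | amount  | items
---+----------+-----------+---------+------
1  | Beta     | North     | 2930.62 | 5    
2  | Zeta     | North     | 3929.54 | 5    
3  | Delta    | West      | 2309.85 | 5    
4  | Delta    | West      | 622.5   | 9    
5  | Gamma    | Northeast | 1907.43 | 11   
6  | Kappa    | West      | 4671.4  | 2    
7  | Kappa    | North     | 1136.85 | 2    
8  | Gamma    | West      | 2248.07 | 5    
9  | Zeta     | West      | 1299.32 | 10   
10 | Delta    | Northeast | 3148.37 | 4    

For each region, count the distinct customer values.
SELECT region, COUNT(DISTINCT customer)
FROM orders
GROUP BY region

Result:
  North: 3 distinct
  Northeast: 2 distinct
  West: 4 distinct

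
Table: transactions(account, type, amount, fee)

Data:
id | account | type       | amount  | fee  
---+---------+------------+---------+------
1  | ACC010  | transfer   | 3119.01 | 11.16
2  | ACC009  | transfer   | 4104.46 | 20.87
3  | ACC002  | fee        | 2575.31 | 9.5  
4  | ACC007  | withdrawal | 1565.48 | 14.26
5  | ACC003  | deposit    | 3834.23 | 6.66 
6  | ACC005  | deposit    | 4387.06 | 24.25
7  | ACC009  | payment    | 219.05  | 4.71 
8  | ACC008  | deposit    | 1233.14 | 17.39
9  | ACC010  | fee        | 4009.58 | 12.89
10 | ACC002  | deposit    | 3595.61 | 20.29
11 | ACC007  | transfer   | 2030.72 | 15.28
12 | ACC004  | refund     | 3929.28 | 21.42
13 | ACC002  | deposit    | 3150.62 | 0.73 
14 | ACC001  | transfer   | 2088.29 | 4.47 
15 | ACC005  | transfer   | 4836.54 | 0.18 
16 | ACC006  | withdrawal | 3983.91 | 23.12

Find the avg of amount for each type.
SELECT type, AVG(amount) as result
FROM transactions
GROUP BY type

Result:
  deposit: 3240.13
  fee: 3292.45
  payment: 219.05
  refund: 3929.28
  transfer: 3235.80
  withdrawal: 2774.70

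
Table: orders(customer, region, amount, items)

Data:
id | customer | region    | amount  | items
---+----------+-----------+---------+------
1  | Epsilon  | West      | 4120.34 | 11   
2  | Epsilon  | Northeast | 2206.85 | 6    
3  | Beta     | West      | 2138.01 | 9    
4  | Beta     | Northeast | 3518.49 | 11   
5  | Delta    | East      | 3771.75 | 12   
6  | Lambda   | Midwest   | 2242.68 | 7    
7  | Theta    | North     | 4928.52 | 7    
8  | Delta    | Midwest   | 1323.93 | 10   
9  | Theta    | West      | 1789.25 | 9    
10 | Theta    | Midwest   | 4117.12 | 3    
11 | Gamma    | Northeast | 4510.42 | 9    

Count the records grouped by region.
SELECT region, COUNT(*) as count
FROM orders
GROUP BY region

Result:
  East: 1
  Midwest: 3
  North: 1
  Northeast: 3
  West: 3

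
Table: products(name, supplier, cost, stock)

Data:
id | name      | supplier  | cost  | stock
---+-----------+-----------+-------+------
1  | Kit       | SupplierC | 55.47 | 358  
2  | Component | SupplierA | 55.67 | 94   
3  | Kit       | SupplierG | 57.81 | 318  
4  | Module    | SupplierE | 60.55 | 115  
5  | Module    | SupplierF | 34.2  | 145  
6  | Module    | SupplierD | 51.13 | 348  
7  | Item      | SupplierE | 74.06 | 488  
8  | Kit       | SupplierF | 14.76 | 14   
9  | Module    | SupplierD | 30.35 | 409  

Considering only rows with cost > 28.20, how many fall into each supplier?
SELECT supplier, COUNT(*)
FROM products
WHERE cost > 28.20
GROUP BY supplier

Note: WHERE filters rows before grouping.

Result:
  SupplierA: 1
  SupplierC: 1
  SupplierD: 2
  SupplierE: 2
  SupplierF: 1
  SupplierG: 1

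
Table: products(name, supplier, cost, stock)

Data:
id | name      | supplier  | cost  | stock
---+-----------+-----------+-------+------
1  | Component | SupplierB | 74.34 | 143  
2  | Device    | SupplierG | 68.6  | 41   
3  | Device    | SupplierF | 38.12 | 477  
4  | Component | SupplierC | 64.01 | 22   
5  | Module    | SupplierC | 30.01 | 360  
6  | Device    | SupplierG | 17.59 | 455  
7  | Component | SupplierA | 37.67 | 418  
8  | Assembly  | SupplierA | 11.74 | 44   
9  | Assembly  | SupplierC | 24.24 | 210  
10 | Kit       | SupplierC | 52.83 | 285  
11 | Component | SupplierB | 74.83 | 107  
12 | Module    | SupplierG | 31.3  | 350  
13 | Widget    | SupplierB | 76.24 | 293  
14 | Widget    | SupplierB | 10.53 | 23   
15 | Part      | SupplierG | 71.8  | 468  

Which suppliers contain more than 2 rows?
SELECT supplier, COUNT(*) as cnt
FROM products
GROUP BY supplier
HAVING COUNT(*) > 2

Result:
  SupplierB: 4
  SupplierC: 4
  SupplierG: 4

Note: HAVING filters groups after aggregation, WHERE filters rows before.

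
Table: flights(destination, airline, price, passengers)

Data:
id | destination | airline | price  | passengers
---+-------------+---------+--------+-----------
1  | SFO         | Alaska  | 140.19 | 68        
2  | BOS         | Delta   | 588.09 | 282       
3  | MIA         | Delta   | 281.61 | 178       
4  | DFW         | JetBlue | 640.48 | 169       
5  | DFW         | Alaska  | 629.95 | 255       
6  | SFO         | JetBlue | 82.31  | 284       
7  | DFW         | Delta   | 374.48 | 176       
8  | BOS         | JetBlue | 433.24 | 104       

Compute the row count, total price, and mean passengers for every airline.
SELECT airline,
       COUNT(*) as cnt,
       SUM(price) as total_price,
       AVG(passengers) as avg_passengers
FROM flights
GROUP BY airline

Result:
  Alaska: 2 records, 770.14 total price, 161.50 avg passengers
  Delta: 3 records, 1244.18 total price, 212.00 avg passengers
  JetBlue: 3 records, 1156.03 total price, 185.67 avg passengers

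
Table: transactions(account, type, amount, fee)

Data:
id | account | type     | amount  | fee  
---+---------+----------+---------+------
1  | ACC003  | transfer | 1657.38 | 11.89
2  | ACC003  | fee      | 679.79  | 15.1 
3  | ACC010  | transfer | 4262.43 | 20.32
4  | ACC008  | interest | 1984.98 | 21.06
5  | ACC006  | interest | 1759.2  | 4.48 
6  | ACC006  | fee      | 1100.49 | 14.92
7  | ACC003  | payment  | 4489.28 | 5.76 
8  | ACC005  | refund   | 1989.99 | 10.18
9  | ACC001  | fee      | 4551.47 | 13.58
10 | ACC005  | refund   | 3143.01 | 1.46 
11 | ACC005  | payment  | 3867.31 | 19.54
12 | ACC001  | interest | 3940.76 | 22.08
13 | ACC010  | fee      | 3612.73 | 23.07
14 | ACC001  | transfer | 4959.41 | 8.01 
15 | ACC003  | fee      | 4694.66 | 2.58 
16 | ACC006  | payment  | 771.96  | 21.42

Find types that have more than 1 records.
SELECT type, COUNT(*) as cnt
FROM transactions
GROUP BY type
HAVING COUNT(*) > 1

Result:
  fee: 5
  interest: 3
  payment: 3
  refund: 2
  transfer: 3

Note: HAVING filters groups after aggregation, WHERE filters rows before.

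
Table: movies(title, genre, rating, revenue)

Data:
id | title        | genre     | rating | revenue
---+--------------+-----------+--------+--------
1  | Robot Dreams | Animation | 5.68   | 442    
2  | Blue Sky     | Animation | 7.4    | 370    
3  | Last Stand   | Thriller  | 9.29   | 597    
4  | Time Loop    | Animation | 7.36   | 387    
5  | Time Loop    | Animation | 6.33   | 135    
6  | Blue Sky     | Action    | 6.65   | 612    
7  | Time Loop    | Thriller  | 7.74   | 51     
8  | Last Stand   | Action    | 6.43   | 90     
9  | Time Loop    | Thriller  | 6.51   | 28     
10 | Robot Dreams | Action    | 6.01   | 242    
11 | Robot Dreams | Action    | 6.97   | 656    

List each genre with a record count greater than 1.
SELECT genre, COUNT(*) as cnt
FROM movies
GROUP BY genre
HAVING COUNT(*) > 1

Result:
  Action: 4
  Animation: 4
  Thriller: 3

Note: HAVING filters groups after aggregation, WHERE filters rows before.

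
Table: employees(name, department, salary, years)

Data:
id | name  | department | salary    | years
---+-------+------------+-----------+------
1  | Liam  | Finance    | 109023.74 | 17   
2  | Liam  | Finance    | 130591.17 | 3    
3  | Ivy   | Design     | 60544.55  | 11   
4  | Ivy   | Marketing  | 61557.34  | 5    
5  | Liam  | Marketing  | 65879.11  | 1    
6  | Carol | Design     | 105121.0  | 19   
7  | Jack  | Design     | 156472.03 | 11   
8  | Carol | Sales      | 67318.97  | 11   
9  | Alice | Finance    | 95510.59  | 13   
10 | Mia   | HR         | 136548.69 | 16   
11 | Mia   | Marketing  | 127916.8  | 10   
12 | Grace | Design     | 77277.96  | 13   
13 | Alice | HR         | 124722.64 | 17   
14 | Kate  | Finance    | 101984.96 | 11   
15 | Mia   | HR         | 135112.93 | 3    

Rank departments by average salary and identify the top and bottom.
SELECT department, AVG(salary)
FROM employees
GROUP BY department
ORDER BY AVG(salary)

All groups:
  Sales: 67318.97
  Marketing: 85117.75
  Design: 99853.89
  Finance: 109277.62
  HR: 132128.09

Highest: HR (132128.09)
Lowest: Sales (67318.97)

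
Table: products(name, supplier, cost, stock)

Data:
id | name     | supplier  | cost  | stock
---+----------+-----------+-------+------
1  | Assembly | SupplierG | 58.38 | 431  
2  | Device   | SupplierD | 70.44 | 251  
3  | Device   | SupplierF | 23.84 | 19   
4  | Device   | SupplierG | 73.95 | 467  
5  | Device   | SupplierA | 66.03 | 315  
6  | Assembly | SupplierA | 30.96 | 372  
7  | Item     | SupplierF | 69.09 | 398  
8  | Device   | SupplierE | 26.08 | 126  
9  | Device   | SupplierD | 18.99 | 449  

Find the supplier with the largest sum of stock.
SELECT supplier, SUM(stock) as val
FROM products
GROUP BY supplier
ORDER BY val DESC
LIMIT 1

Result: SupplierG with sum(stock) = 898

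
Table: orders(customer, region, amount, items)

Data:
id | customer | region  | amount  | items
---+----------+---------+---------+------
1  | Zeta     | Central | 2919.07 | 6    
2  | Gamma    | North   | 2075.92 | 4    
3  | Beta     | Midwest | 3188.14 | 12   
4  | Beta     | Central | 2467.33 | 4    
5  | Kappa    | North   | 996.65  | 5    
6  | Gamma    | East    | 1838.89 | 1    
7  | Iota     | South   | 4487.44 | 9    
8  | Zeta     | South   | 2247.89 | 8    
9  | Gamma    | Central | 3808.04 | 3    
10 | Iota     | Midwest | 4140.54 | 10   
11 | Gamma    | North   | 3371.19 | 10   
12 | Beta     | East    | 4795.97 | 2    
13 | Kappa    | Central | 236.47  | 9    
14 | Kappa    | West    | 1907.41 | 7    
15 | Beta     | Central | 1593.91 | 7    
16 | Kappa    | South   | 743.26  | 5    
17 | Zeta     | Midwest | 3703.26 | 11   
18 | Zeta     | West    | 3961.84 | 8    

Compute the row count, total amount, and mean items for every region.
SELECT region,
       COUNT(*) as cnt,
       SUM(amount) as total_amount,
       AVG(items) as avg_items
FROM orders
GROUP BY region

Result:
  Central: 5 records, 11024.82 total amount, 5.80 avg items
  East: 2 records, 6634.86 total amount, 1.50 avg items
  Midwest: 3 records, 11031.94 total amount, 11.00 avg items
  North: 3 records, 6443.76 total amount, 6.33 avg items
  South: 3 records, 7478.59 total amount, 7.33 avg items
  West: 2 records, 5869.25 total amount, 7.50 avg items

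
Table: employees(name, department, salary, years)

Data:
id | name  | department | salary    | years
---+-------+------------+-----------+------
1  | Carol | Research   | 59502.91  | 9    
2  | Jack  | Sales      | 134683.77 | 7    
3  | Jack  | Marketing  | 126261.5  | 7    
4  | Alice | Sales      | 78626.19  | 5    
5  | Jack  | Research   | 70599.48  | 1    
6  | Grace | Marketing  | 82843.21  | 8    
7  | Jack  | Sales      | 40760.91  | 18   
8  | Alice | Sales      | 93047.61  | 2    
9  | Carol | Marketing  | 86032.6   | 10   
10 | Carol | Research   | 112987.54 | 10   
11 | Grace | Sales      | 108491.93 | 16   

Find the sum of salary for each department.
SELECT department, SUM(salary) as result
FROM employees
GROUP BY department

Result:
  Marketing: 295137.31
  Research: 243089.93
  Sales: 455610.41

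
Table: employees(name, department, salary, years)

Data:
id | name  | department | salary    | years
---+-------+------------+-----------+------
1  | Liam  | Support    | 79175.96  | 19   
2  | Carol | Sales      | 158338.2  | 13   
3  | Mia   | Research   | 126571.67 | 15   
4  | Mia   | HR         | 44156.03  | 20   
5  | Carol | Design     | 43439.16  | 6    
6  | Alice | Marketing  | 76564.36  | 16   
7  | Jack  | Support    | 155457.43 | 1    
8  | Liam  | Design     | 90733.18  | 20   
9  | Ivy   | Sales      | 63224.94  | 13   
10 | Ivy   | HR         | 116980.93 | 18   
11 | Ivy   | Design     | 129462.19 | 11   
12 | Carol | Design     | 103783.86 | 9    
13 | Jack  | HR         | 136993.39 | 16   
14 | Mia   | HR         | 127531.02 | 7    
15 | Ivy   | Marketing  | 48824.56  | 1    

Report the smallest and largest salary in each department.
SELECT department, MIN(salary), MAX(salary)
FROM employees
GROUP BY department

Result:
  Design: min=43439.16, max=129462.19
  HR: min=44156.03, max=136993.39
  Marketing: min=48824.56, max=76564.36
  Research: min=126571.67, max=126571.67
  Sales: min=63224.94, max=158338.20
  Support: min=79175.96, max=155457.43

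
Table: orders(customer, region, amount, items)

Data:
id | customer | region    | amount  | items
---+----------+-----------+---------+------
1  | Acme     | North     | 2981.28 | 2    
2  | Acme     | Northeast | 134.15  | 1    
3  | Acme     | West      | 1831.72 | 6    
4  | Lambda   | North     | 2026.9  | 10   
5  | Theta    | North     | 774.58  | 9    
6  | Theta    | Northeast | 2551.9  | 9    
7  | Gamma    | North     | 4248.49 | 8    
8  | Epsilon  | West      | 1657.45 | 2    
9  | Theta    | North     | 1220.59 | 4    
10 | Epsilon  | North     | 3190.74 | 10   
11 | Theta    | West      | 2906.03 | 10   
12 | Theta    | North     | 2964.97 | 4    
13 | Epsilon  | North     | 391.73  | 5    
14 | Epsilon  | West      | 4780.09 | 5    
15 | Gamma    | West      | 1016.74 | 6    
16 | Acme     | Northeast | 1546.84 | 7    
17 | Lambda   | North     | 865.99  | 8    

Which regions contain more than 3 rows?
SELECT region, COUNT(*) as cnt
FROM orders
GROUP BY region
HAVING COUNT(*) > 3

Result:
  North: 9
  West: 5

Note: HAVING filters groups after aggregation, WHERE filters rows before.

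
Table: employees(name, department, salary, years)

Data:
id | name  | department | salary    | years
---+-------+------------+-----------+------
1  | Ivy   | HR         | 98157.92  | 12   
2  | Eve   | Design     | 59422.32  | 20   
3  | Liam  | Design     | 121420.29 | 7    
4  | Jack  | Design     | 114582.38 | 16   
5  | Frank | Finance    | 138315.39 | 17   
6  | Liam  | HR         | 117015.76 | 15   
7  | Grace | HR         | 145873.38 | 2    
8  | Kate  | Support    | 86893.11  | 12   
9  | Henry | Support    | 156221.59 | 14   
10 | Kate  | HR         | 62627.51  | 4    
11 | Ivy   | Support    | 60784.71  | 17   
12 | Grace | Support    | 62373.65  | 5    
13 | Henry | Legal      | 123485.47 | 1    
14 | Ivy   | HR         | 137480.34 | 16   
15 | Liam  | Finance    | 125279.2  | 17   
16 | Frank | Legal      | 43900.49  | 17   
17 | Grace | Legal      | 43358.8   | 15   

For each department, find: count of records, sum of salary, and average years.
SELECT department,
       COUNT(*) as cnt,
       SUM(salary) as total_salary,
       AVG(years) as avg_years
FROM employees
GROUP BY department

Result:
  Design: 3 records, 295424.99 total salary, 14.33 avg years
  Finance: 2 records, 263594.59 total salary, 17.00 avg years
  HR: 5 records, 561154.91 total salary, 9.80 avg years
  Legal: 3 records, 210744.76 total salary, 11.00 avg years
  Support: 4 records, 366273.06 total salary, 12.00 avg years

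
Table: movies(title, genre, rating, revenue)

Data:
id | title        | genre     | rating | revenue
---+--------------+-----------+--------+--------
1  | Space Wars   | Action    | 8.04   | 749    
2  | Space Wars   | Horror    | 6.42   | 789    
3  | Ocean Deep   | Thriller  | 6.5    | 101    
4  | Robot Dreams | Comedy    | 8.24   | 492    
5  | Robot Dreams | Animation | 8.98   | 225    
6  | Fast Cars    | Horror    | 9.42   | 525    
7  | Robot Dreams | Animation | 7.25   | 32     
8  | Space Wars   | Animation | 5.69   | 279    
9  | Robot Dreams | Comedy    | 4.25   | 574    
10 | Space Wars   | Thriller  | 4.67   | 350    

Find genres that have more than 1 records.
SELECT genre, COUNT(*) as cnt
FROM movies
GROUP BY genre
HAVING COUNT(*) > 1

Result:
  Animation: 3
  Comedy: 2
  Horror: 2
  Thriller: 2

Note: HAVING filters groups after aggregation, WHERE filters rows before.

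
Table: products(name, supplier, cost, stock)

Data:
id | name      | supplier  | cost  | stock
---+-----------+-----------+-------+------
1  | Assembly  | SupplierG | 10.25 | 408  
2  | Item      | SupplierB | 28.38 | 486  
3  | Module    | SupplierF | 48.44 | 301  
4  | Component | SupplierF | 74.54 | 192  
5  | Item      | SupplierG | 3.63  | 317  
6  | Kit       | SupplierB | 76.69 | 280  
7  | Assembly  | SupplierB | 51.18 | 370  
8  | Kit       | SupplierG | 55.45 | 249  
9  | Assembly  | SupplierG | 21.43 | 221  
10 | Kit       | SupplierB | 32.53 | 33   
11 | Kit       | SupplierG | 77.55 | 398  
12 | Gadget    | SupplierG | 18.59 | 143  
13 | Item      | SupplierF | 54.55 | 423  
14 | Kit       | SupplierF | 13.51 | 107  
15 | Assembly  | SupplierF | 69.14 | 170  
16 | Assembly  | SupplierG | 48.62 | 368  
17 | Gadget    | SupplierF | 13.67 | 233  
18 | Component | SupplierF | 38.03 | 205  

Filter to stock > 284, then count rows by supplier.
SELECT supplier, COUNT(*)
FROM products
WHERE stock > 284
GROUP BY supplier

Note: WHERE filters rows before grouping.

Result:
  SupplierB: 2
  SupplierF: 2
  SupplierG: 4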